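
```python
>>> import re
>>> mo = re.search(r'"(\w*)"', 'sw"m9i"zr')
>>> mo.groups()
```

('m9i',)

The match spans [2:7] → '"m9i"'.
Captured: group 1 = 'm9i'.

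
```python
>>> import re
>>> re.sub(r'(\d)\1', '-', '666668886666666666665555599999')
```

'--6-8--------5--9'

After group 1 captures some text, `\1` only succeeds where that same text appears again.
`sub` substitutes '-' at each match site.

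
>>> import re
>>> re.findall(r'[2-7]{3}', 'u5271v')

['527']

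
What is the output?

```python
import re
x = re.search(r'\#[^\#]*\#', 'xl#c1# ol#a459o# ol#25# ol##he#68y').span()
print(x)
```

Unlike `match`, `search` isn't anchored — it looks for the pattern anywhere in the string.
The match spans [2:6] → '#c1#'.

(2, 6)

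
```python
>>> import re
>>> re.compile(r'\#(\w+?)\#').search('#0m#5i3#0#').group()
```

The match spans [0:4] → '#0m#'.

'#0m#'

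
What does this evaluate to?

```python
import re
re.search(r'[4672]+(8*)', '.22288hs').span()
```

Pattern: one or more of one of [4672]; then zero or more of a literal '8' (captured).
Unlike `match`, `search` isn't anchored — it looks for the pattern anywhere in the string.
The match spans [1:6] → '22288'.
Captured: group 1 = '88'.

(1, 6)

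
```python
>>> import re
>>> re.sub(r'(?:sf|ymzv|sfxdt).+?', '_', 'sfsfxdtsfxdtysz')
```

'_fxdt_dtysz'

Alternation isn't longest-match — the leftmost alternative that fits at this position is chosen.
Every occurrence is swapped for '_'.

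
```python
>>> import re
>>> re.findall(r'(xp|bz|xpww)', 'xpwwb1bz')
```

['xp', 'bz']

Branches in `(...|...)` are attempted left-to-right; the first branch that allows the whole pattern to succeed is taken.
Because there's exactly one group, `findall` drops the full match and keeps group 1 from each hit.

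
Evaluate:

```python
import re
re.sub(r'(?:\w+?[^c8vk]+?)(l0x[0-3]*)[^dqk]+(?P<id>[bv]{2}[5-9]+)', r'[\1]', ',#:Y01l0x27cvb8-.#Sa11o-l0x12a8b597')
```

Pattern: one or more of a word character (lazy), then one or more of any character except [c8vk] (lazy) (non-capturing group); then the literal 'l0', then a literal 'x', then zero or more of a character in [0-3] (captured); then one or more of any character except [dqk]; then exactly 2 of one of [bv], then one or more of a character in [5-9] (captured as 'id').
Each match is replaced using the text its own group 1 captured.

',#:[l0x2]-.#Sa11o-l0x12a8b597'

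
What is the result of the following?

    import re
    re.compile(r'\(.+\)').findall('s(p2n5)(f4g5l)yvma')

['(p2n5)(f4g5l)']

`findall` yields the raw match text (1 of them) because the pattern has no groups.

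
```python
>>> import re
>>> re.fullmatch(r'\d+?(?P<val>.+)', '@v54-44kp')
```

None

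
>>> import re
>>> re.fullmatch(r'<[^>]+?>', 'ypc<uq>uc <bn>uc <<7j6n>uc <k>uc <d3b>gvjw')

None

`re.fullmatch` is like wrapping the pattern in `^…$` (in single-line mode).
Here the string isn't matched end-to-end, so the call returns None.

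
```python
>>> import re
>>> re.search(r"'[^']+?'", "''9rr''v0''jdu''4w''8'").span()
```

The match spans [1:6] → "'9rr'".

(1, 6)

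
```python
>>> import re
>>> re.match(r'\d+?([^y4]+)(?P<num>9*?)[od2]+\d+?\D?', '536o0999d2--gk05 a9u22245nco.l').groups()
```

The pattern matches one or more of a digit (lazy); then one or more of any character except [y4] (captured); then zero or more of a literal '9' (lazy) (captured as 'num'); then one or more of one of [od2], then one or more of a digit (lazy), then optionally a non-digit.
With the lazy modifier that quantifier settles for the fewest repetitions that let the rest of the pattern succeed (the atoms after it are unaffected and can still be greedy).
`re.match` only tries the pattern at the start of the string.
The match spans [0:24] → '536o0999d2--gk05 a9u2224'.
Captured: group 1 = '36o0999d2--gk05 a9u22', group 2 = ''.

('36o0999d2--gk05 a9u22', '')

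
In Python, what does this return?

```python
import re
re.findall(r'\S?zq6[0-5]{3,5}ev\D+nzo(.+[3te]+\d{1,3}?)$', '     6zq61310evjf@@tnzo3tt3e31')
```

['3tt3e31']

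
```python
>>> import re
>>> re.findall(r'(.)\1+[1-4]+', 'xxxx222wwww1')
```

['x', 'w']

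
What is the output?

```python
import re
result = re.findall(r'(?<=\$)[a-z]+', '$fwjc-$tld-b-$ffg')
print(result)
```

['fwjc', 'tld', 'ffg']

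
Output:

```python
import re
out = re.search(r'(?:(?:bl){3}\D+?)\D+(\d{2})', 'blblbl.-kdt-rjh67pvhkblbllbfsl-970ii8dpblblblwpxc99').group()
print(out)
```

blblbl.-kdt-rjh67

This matches the literal 'bl' repeated 3 times, then one or more of a non-digit (lazy) (non-capturing group); then one or more of a non-digit; then exactly 2 of a digit (captured).
`re.search` scans for the first position where the pattern succeeds.
The match spans [0:17] → 'blblbl.-kdt-rjh67'.
Captured: group 1 = '67'.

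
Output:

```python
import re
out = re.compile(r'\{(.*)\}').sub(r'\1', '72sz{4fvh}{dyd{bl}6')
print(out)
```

The replacement refers to a captured group, so each match is rewritten using its own captured text.

72sz4fvh}{dyd{bl6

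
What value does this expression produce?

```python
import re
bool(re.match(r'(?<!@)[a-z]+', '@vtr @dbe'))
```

A negative assertion filters positions out without eating any characters.
`re.match` only tries the pattern at the start of the string.
Here the pattern fails at index 0, so the call returns None, and `bool(None)` is False.

False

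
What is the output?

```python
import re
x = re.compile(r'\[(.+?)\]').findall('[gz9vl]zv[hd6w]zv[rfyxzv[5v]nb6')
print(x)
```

Because there's exactly one group, `findall` drops the full match and keeps group 1 from each hit.

['gz9vl', 'hd6w', 'rfyxzv[5v']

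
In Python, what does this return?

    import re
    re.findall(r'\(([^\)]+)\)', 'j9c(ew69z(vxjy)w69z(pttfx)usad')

['ew69z(vxjy', 'pttfx']

Matches: at [3:15] match '(ew69z(vxjy)', group 1 = 'ew69z(vxjy'; at [19:26] match '(pttfx)', group 1 = 'pttfx'.
With a single group, `findall` returns only what that group captured — 2 items.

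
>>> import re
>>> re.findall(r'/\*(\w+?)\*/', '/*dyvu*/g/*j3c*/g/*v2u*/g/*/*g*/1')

Scanning left to right: at [0:8] match '/*dyvu*/', group 1 = 'dyvu'; at [9:16] match '/*j3c*/', group 1 = 'j3c'; at [17:24] match '/*v2u*/', group 1 = 'v2u'; at [27:32] match '/*g*/', group 1 = 'g'.
Because there's exactly one group, `findall` drops the full match and keeps group 1 from each hit.

['dyvu', 'j3c', 'v2u', 'g']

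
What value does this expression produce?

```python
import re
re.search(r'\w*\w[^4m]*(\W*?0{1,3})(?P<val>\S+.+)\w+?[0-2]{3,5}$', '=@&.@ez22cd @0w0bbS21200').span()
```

This matches zero or more of a word character, then a word character, then zero or more of any character except [4m]; then zero or more of a non-word character (lazy), then 1 to 3 of the literal '0' (captured); then one or more of a non-whitespace character, then one or more of any character (captured as 'val'); then one or more of a word character (lazy), then 3 to 5 of a character in [0-2]; then anchored at the end.
`search` walks the string left to right and returns the first match it finds.
The match spans [5:24] → 'ez22cd @0w0bbS21200'.
Captured: group 1 = '0', group 2 = 'bbS2'.

(5, 24)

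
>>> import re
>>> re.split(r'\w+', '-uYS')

`split` removes every match and returns the 2 fragments in between.

['-', '']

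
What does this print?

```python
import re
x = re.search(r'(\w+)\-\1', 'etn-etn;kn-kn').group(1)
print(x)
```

The match spans [0:7] → 'etn-etn'.
Captured: group 1 = 'etn'.

etn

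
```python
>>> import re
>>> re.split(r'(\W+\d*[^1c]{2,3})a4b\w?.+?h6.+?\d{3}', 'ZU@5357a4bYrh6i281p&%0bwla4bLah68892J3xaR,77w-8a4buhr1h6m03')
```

['ZU', '@5357', 'p', '&%0bwl', 'J3xaR,77w-8a4buhr1h6m03']

This matches one or more of a non-word character, then zero or more of a digit, then 2 to 3 of any character except [1c] (captured); then the literal 'a4b', then optionally a word character, then one or more of any character (lazy); then the literal 'h6', then one or more of any character (lazy), then exactly 3 of a digit.
Because the quantifier is non-greedy, it stops expanding at the earliest point where the rest of the pattern can succeed.
Matches to split on: at [2:18] → '@5357a4bYrh6i281'; at [19:36] → '&%0bwla4bLah68892'.
`re.split` interleaves the captured-group text with the surrounding fragments.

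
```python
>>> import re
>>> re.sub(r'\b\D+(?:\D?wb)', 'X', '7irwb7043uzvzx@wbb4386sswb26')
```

'7irwb7043uzvzxXb4386sswb26'

Pattern: a word boundary (`\b`, zero-width); then one or more of a non-digit; then optionally a non-digit, then the literal 'wb' (non-capturing group).
Matches: at [14:17] → '@wb'.
`sub` substitutes 'X' at each match site.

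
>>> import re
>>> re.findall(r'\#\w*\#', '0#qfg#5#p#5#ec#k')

Since nothing is captured, `findall` lists the 3 matched substrings directly.

['#qfg#', '#p#', '#ec#']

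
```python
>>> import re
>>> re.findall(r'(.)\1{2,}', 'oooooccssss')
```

['o', 's']

After group 1 captures some text, `\1` only succeeds where that same text appears again.
One capturing group, so `findall` returns just the captured substring from each match — 2 in all.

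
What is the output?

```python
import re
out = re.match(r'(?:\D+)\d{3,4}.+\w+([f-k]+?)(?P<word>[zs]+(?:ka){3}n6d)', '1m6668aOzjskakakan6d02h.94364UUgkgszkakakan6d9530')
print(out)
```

The pattern matches one or more of a non-digit (non-capturing group); then 3 to 4 of a digit, then one or more of any character, then one or more of a word character; then one or more of a character in [f-k] (lazy) (captured); then one or more of one of [zs], then the literal 'ka' repeated 3 times, then the literal 'n6d' (captured as 'word').
With `match`, the pattern is implicitly anchored at the beginning.
Here position 0 doesn't satisfy it, so the call returns None.

None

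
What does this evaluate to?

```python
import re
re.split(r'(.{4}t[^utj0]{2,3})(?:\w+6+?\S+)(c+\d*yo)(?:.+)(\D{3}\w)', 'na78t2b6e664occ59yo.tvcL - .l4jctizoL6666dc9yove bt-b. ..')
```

This matches exactly 4 of any character, then the literal 't', then 2 to 3 of any character except [utj0] (captured); then one or more of a word character, then one or more of a literal '6' (lazy), then one or more of a non-whitespace character (non-capturing group); then one or more of the literal 'c', then zero or more of a digit, then the literal 'yo' (captured); then one or more of any character (non-capturing group); then exactly 3 of a non-digit, then a word character (captured).
Matches to split on: at [0:53] → 'na78t2b6e664occ59yo.tvcL - .l4jctizoL6666dc9yove bt-b'.
With a capturing group present, the delimiter's captured portion is kept in the result list.

['', 'na78t2b6', 'c59yo', 'bt-b', '. ..']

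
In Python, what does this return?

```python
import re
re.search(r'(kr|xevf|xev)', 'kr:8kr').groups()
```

`re.search` scans for the first position where the pattern succeeds.
The match spans [0:2] → 'kr'.
Captured: group 1 = 'kr'.

('kr',)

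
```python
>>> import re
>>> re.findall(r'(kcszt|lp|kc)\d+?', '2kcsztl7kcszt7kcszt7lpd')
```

Walking the string: at [8:14] match 'kcszt7', group 1 = 'kcszt'; at [14:20] match 'kcszt7', group 1 = 'kcszt'.
One capturing group, so `findall` returns just the captured substring from each match — 2 in all.

['kcszt', 'kcszt']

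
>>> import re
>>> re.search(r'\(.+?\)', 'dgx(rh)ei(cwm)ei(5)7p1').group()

`search` walks the string left to right and returns the first match it finds.
The match spans [3:7] → '(rh)'.

'(rh)'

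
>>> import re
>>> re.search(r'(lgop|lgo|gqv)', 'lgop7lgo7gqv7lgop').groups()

('lgop',)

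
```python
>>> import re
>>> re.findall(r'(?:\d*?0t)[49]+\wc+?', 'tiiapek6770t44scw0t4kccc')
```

With the lazy modifier that quantifier settles for the fewest repetitions that let the rest of the pattern succeed (the atoms after it are unaffected and can still be greedy).
`findall` yields the raw match text (2 of them) because the pattern has no groups.

['6770t44sc', '0t4kc']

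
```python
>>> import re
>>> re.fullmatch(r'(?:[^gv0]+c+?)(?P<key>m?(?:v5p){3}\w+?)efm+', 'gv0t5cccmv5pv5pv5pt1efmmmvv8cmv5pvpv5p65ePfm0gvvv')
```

None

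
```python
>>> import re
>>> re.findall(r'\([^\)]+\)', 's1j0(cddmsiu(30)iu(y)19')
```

Matches: at [4:16] → '(cddmsiu(30)'; at [18:21] → '(y)'.
With no groups in the pattern, `findall` gives back each whole match — 2 here.

['(cddmsiu(30)', '(y)']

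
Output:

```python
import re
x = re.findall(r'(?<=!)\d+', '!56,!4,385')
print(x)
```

Because the assertion is zero-width, the text it checks is not consumed and won't appear in the result.
Walking the string: at [1:3] → '56'; at [5:6] → '4'.
With no groups in the pattern, `findall` gives back each whole match — 2 here.

['56', '4']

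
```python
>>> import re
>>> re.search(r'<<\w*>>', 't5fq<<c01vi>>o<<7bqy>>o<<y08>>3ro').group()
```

The match spans [4:13] → '<<c01vi>>'.

'<<c01vi>>'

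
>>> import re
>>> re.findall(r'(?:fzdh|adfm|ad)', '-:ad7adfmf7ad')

Alternation tries branches left to right and keeps the first one that lets the overall match succeed at that position.
No capturing groups, so `findall` returns the 3 full match strings.

['ad', 'adfm', 'ad']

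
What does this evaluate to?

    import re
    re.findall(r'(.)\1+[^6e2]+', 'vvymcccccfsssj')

['v']

The backreference `\1` re-matches whatever the first group consumed, character for character.
Because there's exactly one group, `findall` drops the full match and keeps group 1 from the one hit.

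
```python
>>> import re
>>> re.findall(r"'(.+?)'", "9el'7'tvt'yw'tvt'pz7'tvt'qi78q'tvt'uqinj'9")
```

['7', 'yw', 'pz7', 'qi78q', 'uqinj']

With the lazy modifier that quantifier settles for the fewest repetitions that let the rest of the pattern succeed (the atoms after it are unaffected and can still be greedy).
Because there's exactly one group, `findall` drops the full match and keeps group 1 from each hit.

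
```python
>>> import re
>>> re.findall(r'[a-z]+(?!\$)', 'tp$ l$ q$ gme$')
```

`(?!…)`/`(?<!…)` only lets a position through if the neighbouring text does NOT match; no characters are consumed.
Scanning left to right: at [0:1] → 't'; at [10:12] → 'gm'.
With no groups in the pattern, `findall` gives back each whole match — 2 here.

['t', 'gm']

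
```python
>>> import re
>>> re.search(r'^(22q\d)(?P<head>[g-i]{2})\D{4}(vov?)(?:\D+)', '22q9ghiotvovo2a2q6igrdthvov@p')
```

The pattern matches anchored at the start of the string; then the literal '22q', then a digit (captured); then exactly 2 of a character in [g-i] (captured as 'head'); then exactly 4 of a non-digit; then the literal 'vo', then optionally a literal 'v' (captured); then one or more of a non-digit (non-capturing group).
`search` walks the string left to right and returns the first match it finds.
Here nothing in the string fits, so the call returns None.

None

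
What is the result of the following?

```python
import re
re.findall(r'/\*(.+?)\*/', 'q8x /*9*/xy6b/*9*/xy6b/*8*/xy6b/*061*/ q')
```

['9', '9', '8', '061']

Walking the string: at [4:9] match '/*9*/', group 1 = '9'; at [13:18] match '/*9*/', group 1 = '9'; at [22:27] match '/*8*/', group 1 = '8'; at [31:38] match '/*061*/', group 1 = '061'.
With a single group, `findall` returns only what that group captured — 4 items.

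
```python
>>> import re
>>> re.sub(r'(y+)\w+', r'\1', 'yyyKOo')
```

The pattern matches one or more of a literal 'y' (captured); then one or more of a word character.
Matches: at [0:6] → 'yyyKOo'.
`\1` in the replacement pulls in group 1's text for each match.

'yyy'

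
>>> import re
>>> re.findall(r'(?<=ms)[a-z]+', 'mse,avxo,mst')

['e', 't']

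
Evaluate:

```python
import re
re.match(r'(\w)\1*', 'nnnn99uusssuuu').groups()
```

The match spans [0:4] → 'nnnn'.
Captured: group 1 = 'n'.

('n',)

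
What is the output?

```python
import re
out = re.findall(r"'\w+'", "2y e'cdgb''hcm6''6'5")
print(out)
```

["'cdgb'", "'hcm6'", "'6'"]

Walking the string: at [4:10] → "'cdgb'"; at [10:16] → "'hcm6'"; at [16:19] → "'6'".
Since nothing is captured, `findall` lists the 3 matched substrings directly.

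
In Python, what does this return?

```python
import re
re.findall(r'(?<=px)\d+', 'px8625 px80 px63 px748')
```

['8625', '80', '63', '748']

The positive lookaround only admits positions where the adjacent text matches; those characters stay outside the span.
No capturing groups, so `findall` returns the 4 full match strings.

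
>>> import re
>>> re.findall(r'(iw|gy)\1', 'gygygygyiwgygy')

['gy', 'gy', 'gy']

After group 1 captures some text, `\1` only succeeds where that same text appears again.
Because there's exactly one group, `findall` drops the full match and keeps group 1 from each hit.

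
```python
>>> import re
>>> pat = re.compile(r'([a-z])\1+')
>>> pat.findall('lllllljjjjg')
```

`\1` is not a pattern — it's the concrete string captured by group 1, re-applied verbatim.
Scanning left to right: at [0:6] match 'llllll', group 1 = 'l'; at [6:10] match 'jjjj', group 1 = 'j'.
One capturing group, so `findall` returns just the captured substring from each match — 2 in all.

['l', 'j']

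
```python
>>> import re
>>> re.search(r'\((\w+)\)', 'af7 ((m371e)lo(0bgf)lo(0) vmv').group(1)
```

'm371e'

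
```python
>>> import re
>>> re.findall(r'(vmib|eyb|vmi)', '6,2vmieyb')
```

Because there's exactly one group, `findall` drops the full match and keeps group 1 from each hit.

['vmi', 'eyb']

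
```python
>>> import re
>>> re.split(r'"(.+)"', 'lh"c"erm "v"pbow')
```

Matches to split on: at [2:12] → '"c"erm "v"'.
`re.split` interleaves the captured-group text with the surrounding fragments.

['lh', 'c"erm "v', 'pbow']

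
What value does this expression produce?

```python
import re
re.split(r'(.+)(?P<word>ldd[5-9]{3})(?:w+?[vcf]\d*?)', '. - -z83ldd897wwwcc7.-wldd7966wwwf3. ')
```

['', '. - -z83', 'ldd897', 'c7.-wldd7966wwwf3. ']

The pattern matches one or more of any character (captured); then the literal 'ldd', then exactly 3 of a character in [5-9] (captured as 'word'); then one or more of a literal 'w' (lazy), then one of [vcf], then zero or more of a digit (lazy) (non-capturing group).
Matches to split on: at [0:18] → '. - -z83ldd897wwwc'.
Because the pattern has a capturing group, `split` also inserts each captured text between the pieces.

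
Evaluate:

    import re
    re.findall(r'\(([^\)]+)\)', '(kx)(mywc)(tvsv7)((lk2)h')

Matches: at [0:4] match '(kx)', group 1 = 'kx'; at [4:10] match '(mywc)', group 1 = 'mywc'; at [10:17] match '(tvsv7)', group 1 = 'tvsv7'; at [17:23] match '((lk2)', group 1 = '(lk2'.
Because there's exactly one group, `findall` drops the full match and keeps group 1 from each hit.

['kx', 'mywc', 'tvsv7', '(lk2']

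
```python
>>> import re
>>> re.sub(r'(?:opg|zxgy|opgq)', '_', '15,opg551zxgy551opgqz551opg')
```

'15,_551_551_qz551_'

Branches in `(...|...)` are attempted left-to-right; the first branch that allows the whole pattern to succeed is taken.
Matches: at [3:6] → 'opg'; at [9:13] → 'zxgy'; at [16:19] → 'opg'; at [24:27] → 'opg'.
`sub` substitutes '_' at each match site.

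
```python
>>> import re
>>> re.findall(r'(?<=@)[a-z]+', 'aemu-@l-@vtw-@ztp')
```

Because the assertion is zero-width, the text it checks is not consumed and won't appear in the result.
Since nothing is captured, `findall` lists the 3 matched substrings directly.

['l', 'vtw', 'ztp']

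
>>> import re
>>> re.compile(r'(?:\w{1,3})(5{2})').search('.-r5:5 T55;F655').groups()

('55',)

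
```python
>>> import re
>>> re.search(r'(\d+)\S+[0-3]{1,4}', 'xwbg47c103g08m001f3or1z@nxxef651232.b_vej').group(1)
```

'47'

Pattern: one or more of a digit (captured); then one or more of a non-whitespace character, then 1 to 4 of a character in [0-3].
Unlike `match`, `search` isn't anchored — it looks for the pattern anywhere in the string.
The match spans [4:35] → '47c103g08m001f3or1z@nxxef651232'.
Captured: group 1 = '47'.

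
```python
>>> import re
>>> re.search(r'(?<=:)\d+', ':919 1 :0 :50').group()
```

'919'

The `(?=…)`/`(?<=…)` assertion just peeks at neighbouring text; it doesn't advance the match position.
`re.search` scans for the first position where the pattern succeeds.
The match spans [1:4] → '919'.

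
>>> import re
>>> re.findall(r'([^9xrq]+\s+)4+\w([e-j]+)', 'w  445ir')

[('w  ', 'i')]

Pattern: one or more of any character except [9xrq], then one or more of whitespace (captured); then one or more of the literal '4', then a word character; then one or more of a character in [e-j] (captured).
Matches: at [0:7] match 'w  445i', groups = ('w  ', 'i').
With 2 capturing groups, `findall` returns a 2-tuple per match.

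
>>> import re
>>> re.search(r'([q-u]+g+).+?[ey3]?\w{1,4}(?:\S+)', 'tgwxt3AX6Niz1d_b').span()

The pattern matches one or more of a character in [q-u], then one or more of the literal 'g' (captured); then one or more of any character (lazy), then optionally one of [ey3], then 1 to 4 of a word character; then one or more of a non-whitespace character (non-capturing group).
Unlike `match`, `search` isn't anchored — it looks for the pattern anywhere in the string.
The match spans [0:16] → 'tgwxt3AX6Niz1d_b'.
Captured: group 1 = 'tg'.

(0, 16)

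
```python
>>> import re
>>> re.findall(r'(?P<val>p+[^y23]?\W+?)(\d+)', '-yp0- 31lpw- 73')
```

This matches one or more of a literal 'p', then optionally any character except [y23], then one or more of a non-word character (lazy) (captured as 'val'); then one or more of a digit (captured).
Scanning left to right: at [2:8] match 'p0- 31', groups = ('p0- ', '31'); at [9:15] match 'pw- 73', groups = ('pw- ', '73').
`findall` packs the 2 group values into a tuple for every match.

[('p0- ', '31'), ('pw- ', '73')]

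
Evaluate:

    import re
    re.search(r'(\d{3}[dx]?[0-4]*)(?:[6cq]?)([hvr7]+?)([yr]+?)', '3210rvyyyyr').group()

This matches exactly 3 of a digit, then optionally one of [dx], then zero or more of a character in [0-4] (captured); then optionally one of [6cq] (non-capturing group); then one or more of one of [hvr7] (lazy) (captured); then one or more of one of [yr] (lazy) (captured).
Unlike `match`, `search` isn't anchored — it looks for the pattern anywhere in the string.
The match spans [0:7] → '3210rvy'.
Captured: group 1 = '3210', group 2 = 'rv', group 3 = 'y'.

'3210rvy'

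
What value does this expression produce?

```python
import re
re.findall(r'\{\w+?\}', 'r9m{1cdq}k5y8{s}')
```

Walking the string: at [3:9] → '{1cdq}'; at [13:16] → '{s}'.
No capturing groups, so `findall` returns the 2 full match strings.

['{1cdq}', '{s}']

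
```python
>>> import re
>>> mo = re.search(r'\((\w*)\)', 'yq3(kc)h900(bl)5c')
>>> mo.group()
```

'(kc)'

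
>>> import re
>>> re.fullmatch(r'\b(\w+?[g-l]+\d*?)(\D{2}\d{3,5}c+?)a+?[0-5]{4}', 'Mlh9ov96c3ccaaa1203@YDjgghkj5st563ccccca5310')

Pattern: a word boundary (`\b`, zero-width); then one or more of a word character (lazy), then one or more of a character in [g-l], then zero or more of a digit (lazy) (captured); then exactly 2 of a non-digit, then 3 to 5 of a digit, then one or more of the literal 'c' (lazy) (captured); then one or more of the literal 'a' (lazy), then exactly 4 of a character in [0-5].
`fullmatch` succeeds only if the pattern covers the string from start to end.
Here the pattern can't cover the whole string, so the call returns None.

None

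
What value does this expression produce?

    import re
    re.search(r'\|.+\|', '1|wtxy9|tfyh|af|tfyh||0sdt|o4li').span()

(1, 27)

`re.search` tries every starting position until one works.
The match spans [1:27] → '|wtxy9|tfyh|af|tfyh||0sdt|'.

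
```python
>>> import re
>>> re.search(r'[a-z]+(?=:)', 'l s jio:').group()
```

Lookahead/lookbehind check context without consuming it, so the matched span excludes the asserted characters.
`search` walks the string left to right and returns the first match it finds.
The match spans [4:7] → 'jio'.

'jio'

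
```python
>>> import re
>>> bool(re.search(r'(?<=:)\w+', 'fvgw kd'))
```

False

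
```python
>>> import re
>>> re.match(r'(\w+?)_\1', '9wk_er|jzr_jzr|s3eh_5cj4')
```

None

With `match`, the pattern is implicitly anchored at the beginning.
Here the pattern fails at index 0, so the call returns None.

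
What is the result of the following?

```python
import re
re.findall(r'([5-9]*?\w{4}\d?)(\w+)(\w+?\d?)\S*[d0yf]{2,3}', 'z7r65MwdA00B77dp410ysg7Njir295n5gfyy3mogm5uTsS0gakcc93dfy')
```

[('z7r65', 'MwdA00B77dp410ysg7Njir295n5gfyy3mogm5uTsS0gakcc93', 'd')]

Pattern: zero or more of a character in [5-9] (lazy), then exactly 4 of a word character, then optionally a digit (captured); then one or more of a word character (captured); then one or more of a word character (lazy), then optionally a digit (captured); then zero or more of a non-whitespace character, then 2 to 3 of one of [d0yf].
Walking the string: at [0:57] match 'z7r65MwdA00B77dp410ysg7Njir295n5gfyy3mogm5uTsS0gakcc93dfy', groups = ('z7r65', 'MwdA00B77dp410ysg7Njir295n5gfyy3mogm5uTsS0gakcc93', 'd').
`findall` packs the 3 group values into a tuple for every match.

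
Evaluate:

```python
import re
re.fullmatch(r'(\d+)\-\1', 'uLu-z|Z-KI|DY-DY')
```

None

The backreference `\1` re-matches whatever the first group consumed, character for character.
`re.fullmatch` requires the pattern to consume the entire string.
Here there's no way to consume every character, so the call returns None.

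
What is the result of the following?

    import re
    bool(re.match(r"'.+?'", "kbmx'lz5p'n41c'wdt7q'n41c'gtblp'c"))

False

`re.match` won't scan ahead — the pattern has to work from the very first character.
Here the pattern fails at index 0, so the call returns None, and `bool(None)` is False.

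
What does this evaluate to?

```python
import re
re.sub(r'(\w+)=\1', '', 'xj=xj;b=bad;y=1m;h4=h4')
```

After group 1 captures some text, `\1` only succeeds where that same text appears again.
Every occurrence is swapped for ''.

';ad;y=1m;'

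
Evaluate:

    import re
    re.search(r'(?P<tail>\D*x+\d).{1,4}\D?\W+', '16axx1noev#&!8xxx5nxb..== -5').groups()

('axx1',)

The match spans [2:13] → 'axx1noev#&!'.
Captured: group 1 = 'axx1'.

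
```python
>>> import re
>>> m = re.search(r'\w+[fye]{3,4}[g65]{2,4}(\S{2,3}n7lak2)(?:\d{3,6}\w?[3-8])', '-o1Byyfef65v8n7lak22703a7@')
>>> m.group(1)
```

'v8n7lak2'

The match spans [1:25] → 'o1Byyfef65v8n7lak22703a7'.
Captured: group 1 = 'v8n7lak2'.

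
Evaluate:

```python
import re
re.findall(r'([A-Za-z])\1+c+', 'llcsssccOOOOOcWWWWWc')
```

After group 1 captures some text, `\1` only succeeds where that same text appears again.
`findall` collects group 1 from each match (4 total).

['l', 's', 'O', 'W']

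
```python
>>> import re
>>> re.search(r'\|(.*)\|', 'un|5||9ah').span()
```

(2, 6)

The match spans [2:6] → '|5||'.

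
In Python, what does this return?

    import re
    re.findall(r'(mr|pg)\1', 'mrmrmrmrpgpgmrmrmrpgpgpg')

['mr', 'mr', 'pg', 'mr', 'pg']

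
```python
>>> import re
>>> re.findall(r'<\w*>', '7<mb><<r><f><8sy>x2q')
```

['<mb>', '<r>', '<f>', '<8sy>']

Walking the string: at [1:5] → '<mb>'; at [6:9] → '<r>'; at [9:12] → '<f>'; at [12:17] → '<8sy>'.
With no groups in the pattern, `findall` gives back each whole match — 4 here.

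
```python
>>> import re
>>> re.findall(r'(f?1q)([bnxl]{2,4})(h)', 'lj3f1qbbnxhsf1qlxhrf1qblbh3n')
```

[('f1q', 'bbnx', 'h'), ('f1q', 'lx', 'h'), ('f1q', 'blb', 'h')]

Multiple groups make `findall` return tuples — one 3-tuple for each match.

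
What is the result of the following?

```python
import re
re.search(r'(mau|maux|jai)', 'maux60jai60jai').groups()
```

The regex engine tests alternatives in the order written; an earlier branch that matches wins even if a later one would match more.
`search` walks the string left to right and returns the first match it finds.
The match spans [0:3] → 'mau'.
Captured: group 1 = 'mau'.

('mau',)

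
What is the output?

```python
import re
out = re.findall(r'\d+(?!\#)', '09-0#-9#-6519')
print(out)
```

['09', '6519']

Because the assertion is negative and zero-width, positions next to the forbidden text are skipped.
`findall` yields the raw match text (2 of them) because the pattern has no groups.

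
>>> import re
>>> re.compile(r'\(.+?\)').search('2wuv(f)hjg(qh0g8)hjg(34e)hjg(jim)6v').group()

'(f)'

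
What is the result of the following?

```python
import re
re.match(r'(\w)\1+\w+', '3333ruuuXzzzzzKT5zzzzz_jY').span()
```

(0, 25)

`match` is anchored at position 0; if the pattern doesn't fit there, it returns None.
The match spans [0:25] → '3333ruuuXzzzzzKT5zzzzz_jY'.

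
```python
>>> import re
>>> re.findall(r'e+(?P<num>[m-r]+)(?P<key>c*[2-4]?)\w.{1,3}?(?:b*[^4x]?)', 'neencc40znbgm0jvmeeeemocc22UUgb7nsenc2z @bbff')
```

[('n', 'cc4'), ('mo', 'cc2'), ('n', 'c2')]

2 groups means each result is a tuple of 2 captured strings — 3 here.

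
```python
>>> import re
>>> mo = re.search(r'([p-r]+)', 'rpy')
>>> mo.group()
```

Pattern: one or more of a character in [p-r] (captured).
The match spans [0:2] → 'rp'.

'rp'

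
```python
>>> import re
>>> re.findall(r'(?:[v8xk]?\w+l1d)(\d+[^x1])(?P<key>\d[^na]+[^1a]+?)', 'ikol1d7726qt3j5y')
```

[('772', '6qt3j5y')]

This matches optionally one of [v8xk], then one or more of a word character, then the literal 'l1d' (non-capturing group); then one or more of a digit, then any character except [x1] (captured); then a digit, then one or more of any character except [na], then one or more of any character except [1a] (lazy) (captured as 'key').
Walking the string: at [0:16] match 'ikol1d7726qt3j5y', groups = ('772', '6qt3j5y').
Multiple groups make `findall` return tuples — one 2-tuple for the one match.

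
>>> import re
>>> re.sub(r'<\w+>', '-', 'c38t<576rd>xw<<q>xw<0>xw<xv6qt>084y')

Matches: at [4:11] → '<576rd>'; at [14:17] → '<q>'; at [19:22] → '<0>'; at [24:31] → '<xv6qt>'.
`sub` substitutes '-' at each match site.

'c38t-xw<-xw-xw-084y'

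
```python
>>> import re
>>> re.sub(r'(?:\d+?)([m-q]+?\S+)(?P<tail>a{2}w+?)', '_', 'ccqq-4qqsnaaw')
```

'ccqq-_'

`sub` substitutes '_' at each match site.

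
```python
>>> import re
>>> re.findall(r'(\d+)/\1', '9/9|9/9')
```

After group 1 captures some text, `\1` only succeeds where that same text appears again.
Scanning left to right: at [0:3] match '9/9', group 1 = '9'; at [4:7] match '9/9', group 1 = '9'.
One capturing group, so `findall` returns just the captured substring from each match — 2 in all.

['9', '9']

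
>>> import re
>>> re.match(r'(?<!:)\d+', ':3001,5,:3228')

None

`(?!…)`/`(?<!…)` only lets a position through if the neighbouring text does NOT match; no characters are consumed.
`re.match` only tries the pattern at the start of the string.
Here the pattern fails at index 0, so the call returns None.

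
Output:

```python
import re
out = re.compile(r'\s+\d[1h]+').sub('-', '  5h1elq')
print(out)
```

This matches one or more of whitespace, then a digit; then one or more of one of [1h].
Each match is replaced by '-'.

-elq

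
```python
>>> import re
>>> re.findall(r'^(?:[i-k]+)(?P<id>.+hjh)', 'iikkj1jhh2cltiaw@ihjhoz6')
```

['1jhh2cltiaw@ihjh']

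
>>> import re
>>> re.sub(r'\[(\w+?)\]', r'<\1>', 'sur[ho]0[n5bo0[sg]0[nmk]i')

'sur<ho>0[n5bo0<sg>0<nmk>i'

Matches: at [3:7] → '[ho]'; at [14:18] → '[sg]'; at [19:24] → '[nmk]'.
The replacement refers to a captured group, so each match is rewritten using its own captured text.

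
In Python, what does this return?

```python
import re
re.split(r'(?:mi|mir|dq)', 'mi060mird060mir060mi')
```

['', '060', 'rd060', 'r060', '']

The regex engine tests alternatives in the order written; an earlier branch that matches wins even if a later one would match more.
Matches to split on: at [0:2] → 'mi'; at [5:7] → 'mi'; at [12:14] → 'mi'; at [18:20] → 'mi'.
The string is cut at each match, leaving 5 pieces.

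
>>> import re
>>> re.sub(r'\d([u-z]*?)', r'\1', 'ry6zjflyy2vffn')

'ryzjflyyvffn'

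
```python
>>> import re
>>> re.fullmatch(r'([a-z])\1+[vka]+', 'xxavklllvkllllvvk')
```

None

A backreference is literal: `\1` must see the identical characters the first group matched.
`fullmatch` succeeds only if the pattern covers the string from start to end.
Here the pattern can't cover the whole string, so the call returns None.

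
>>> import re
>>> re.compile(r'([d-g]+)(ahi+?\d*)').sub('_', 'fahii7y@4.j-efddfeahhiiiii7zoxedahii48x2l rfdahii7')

The pattern matches one or more of a character in [d-g] (captured); then the literal 'ah', then one or more of the literal 'i' (lazy), then zero or more of a digit (captured).
With the lazy modifier that quantifier settles for the fewest repetitions that let the rest of the pattern succeed (the atoms after it are unaffected and can still be greedy).
Matches: at [0:4] → 'fahi'; at [30:35] → 'edahi'; at [43:48] → 'fdahi'.
`sub` substitutes '_' at each match site.

'_i7y@4.j-efddfeahhiiiii7zox_i48x2l r_i7'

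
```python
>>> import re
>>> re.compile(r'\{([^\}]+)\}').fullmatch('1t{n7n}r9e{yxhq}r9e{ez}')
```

None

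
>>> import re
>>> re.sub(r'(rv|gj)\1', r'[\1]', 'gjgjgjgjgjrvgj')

'[gj][gj]gjrvgj'

The backreference `\1` re-matches whatever the first group consumed, character for character.
Matches: at [0:4] → 'gjgj'; at [4:8] → 'gjgj'.
The replacement refers to a captured group, so each match is rewritten using its own captured text.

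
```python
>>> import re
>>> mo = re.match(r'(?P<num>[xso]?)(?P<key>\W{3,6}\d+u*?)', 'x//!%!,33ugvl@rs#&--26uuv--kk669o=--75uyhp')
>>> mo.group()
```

'x//!%!,33'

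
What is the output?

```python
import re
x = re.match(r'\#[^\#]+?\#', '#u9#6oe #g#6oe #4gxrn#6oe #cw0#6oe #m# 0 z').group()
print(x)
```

#u9#

With `match`, the pattern is implicitly anchored at the beginning.
The match spans [0:4] → '#u9#'.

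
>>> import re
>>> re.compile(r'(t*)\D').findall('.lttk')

The pattern matches zero or more of a literal 't' (captured); then a non-digit.
`findall` collects group 1 from each match (3 total).

['', '', 'tt']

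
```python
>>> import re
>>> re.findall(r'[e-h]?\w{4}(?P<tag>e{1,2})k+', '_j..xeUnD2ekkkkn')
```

['e']

Pattern: optionally a character in [e-h], then exactly 4 of a word character; then 1 to 2 of a literal 'e' (captured as 'tag'); then one or more of a literal 'k'.
One capturing group, so `findall` returns just the captured substring from the one match — 1 in all.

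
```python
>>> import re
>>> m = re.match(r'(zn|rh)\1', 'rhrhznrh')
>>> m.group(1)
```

'rh'

The match spans [0:4] → 'rhrh'.
Captured: group 1 = 'rh'.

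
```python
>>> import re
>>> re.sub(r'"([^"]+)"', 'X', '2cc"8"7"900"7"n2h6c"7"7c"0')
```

'2ccX7X7X7X0'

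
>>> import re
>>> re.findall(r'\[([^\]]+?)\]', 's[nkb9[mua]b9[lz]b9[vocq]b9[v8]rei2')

['nkb9[mua', 'lz', 'vocq', 'v8']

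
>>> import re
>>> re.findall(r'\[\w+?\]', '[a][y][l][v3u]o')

['[a]', '[y]', '[l]', '[v3u]']

Walking the string: at [0:3] → '[a]'; at [3:6] → '[y]'; at [6:9] → '[l]'; at [9:14] → '[v3u]'.
With no groups in the pattern, `findall` gives back each whole match — 4 here.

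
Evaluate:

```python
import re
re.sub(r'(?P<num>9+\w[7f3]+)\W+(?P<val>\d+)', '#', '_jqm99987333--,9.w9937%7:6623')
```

Every occurrence is swapped for '#'.

'_jqm#.w#:6623'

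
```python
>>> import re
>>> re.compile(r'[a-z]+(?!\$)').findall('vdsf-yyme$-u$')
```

['vdsf', 'yym']

The negative lookahead/lookbehind blocks any match where the forbidden context is present.
Matches: at [0:4] → 'vdsf'; at [5:8] → 'yym'.
Since nothing is captured, `findall` lists the 2 matched substrings directly.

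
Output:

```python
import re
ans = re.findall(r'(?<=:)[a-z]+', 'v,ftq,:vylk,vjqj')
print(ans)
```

['vylk']

The `(?=…)`/`(?<=…)` assertion just peeks at neighbouring text; it doesn't advance the match position.
Matches: at [7:11] → 'vylk'.
No capturing groups, so `findall` returns the 1 full match string.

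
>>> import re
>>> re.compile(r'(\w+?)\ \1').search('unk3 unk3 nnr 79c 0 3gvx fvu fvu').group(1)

The match spans [0:9] → 'unk3 unk3'.
Captured: group 1 = 'unk3'.

'unk3'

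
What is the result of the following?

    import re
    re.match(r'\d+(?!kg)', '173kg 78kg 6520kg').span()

(0, 2)

Because the assertion is negative and zero-width, positions next to the forbidden text are skipped.
With `match`, the pattern is implicitly anchored at the beginning.
The match spans [0:2] → '17'.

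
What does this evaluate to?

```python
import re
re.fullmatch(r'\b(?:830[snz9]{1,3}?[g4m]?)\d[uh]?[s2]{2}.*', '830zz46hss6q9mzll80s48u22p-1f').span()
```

Pattern: a word boundary (`\b`, zero-width); then the literal '830', then 1 to 3 of one of [snz9] (lazy), then optionally one of [g4m] (non-capturing group); then a digit, then optionally one of [uh]; then exactly 2 of one of [s2], then zero or more of any character.
`re.fullmatch` is like wrapping the pattern in `^…$` (in single-line mode).
The match spans [0:29] → '830zz46hss6q9mzll80s48u22p-1f'.

(0, 29)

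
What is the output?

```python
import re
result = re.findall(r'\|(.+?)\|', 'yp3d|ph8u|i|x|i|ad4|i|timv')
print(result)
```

['ph8u', 'x', 'ad4']

Matches: at [4:10] match '|ph8u|', group 1 = 'ph8u'; at [11:14] match '|x|', group 1 = 'x'; at [15:20] match '|ad4|', group 1 = 'ad4'.
With a single group, `findall` returns only what that group captured — 3 items.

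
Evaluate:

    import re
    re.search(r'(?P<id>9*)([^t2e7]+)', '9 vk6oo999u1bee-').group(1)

'9'

The match spans [0:13] → '9 vk6oo999u1b'.
Captured: group 1 = '9', group 2 = ' vk6oo999u1b'.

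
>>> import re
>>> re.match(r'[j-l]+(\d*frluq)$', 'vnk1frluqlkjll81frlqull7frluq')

None

Pattern: one or more of a character in [j-l]; then zero or more of a digit, then the literal 'fr', then the literal 'luq' (captured); then anchored at the end.
`re.match` only tries the pattern at the start of the string.
Here the string doesn't start with a match, so the call returns None.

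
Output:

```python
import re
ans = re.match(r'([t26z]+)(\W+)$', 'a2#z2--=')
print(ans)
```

None

This matches one or more of one of [t26z] (captured); then one or more of a non-word character (captured); then anchored at the end.
`re.match` won't scan ahead — the pattern has to work from the very first character.
Here the pattern fails at index 0, so the call returns None.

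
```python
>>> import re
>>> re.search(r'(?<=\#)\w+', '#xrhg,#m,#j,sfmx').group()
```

The `(?=…)`/`(?<=…)` assertion just peeks at neighbouring text; it doesn't advance the match position.
`re.search` tries every starting position until one works.
The match spans [1:5] → 'xrhg'.

'xrhg'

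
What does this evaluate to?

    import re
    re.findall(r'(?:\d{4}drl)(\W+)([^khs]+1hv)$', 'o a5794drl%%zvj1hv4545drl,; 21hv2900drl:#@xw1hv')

[(':#@', 'xw1hv')]

Pattern: exactly 4 of a digit, then the literal 'drl' (non-capturing group); then one or more of a non-word character (captured); then one or more of any character except [khs], then the literal '1hv' (captured); then anchored at the end.
Walking the string: at [32:47] match '2900drl:#@xw1hv', groups = (':#@', 'xw1hv').
With 2 capturing groups, `findall` returns a 2-tuple per match.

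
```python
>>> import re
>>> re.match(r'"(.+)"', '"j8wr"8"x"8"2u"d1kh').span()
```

(0, 15)

`match` is anchored at position 0; if the pattern doesn't fit there, it returns None.
The match spans [0:15] → '"j8wr"8"x"8"2u"'.
Captured: group 1 = 'j8wr"8"x"8"2u'.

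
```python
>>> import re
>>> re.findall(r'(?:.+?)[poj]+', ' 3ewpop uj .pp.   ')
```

Pattern: one or more of any character (lazy) (non-capturing group); then one or more of one of [poj].
With no groups in the pattern, `findall` gives back each whole match — 3 here.

[' 3ewpop', ' uj', ' .pp']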